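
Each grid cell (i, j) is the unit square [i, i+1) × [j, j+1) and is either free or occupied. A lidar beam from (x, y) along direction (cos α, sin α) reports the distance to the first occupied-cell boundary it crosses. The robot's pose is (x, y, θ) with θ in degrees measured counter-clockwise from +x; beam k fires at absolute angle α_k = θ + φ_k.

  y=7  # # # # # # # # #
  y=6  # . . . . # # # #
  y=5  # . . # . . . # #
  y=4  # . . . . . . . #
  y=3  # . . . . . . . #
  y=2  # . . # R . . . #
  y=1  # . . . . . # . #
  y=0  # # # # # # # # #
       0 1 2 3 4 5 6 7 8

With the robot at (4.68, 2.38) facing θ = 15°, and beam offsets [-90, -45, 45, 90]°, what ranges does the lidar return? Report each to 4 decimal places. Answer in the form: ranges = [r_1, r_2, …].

ranges = [1.4287, 1.5242, 4.1800, 2.7124]

beam 1: φ=-90°, α=285°
  direction (0.2588, -0.9659); cell (4,2); t to first gridline: x 1.2364, y 0.3934 (then +3.8637 / +1.0353)
    (4,1) via y @ 0.3934
    (5,1) via x @ 1.2364
    (5,0) via y @ 1.4287  # hit
  → r_1 = 1.4287
beam 2: φ=-45°, α=330°
  direction (0.8660, -0.5000); cell (4,2); t to first gridline: x 0.3695, y 0.7600 (then +1.1547 / +2.0000)
    (5,2) via x @ 0.3695
    (5,1) via y @ 0.7600
    (6,1) via x @ 1.5242  # hit
  → r_2 = 1.5242
beam 3: φ=45°, α=60°
  direction (0.5000, 0.8660); cell (4,2); t to first gridline: x 0.6400, y 0.7159 (then +2.0000 / +1.1547)
    (5,2) via x @ 0.6400
    (5,3) via y @ 0.7159
    (5,4) via y @ 1.8706
    (6,4) via x @ 2.6400
    (6,5) via y @ 3.0253
    (6,6) via y @ 4.1800  # hit
  → r_3 = 4.1800
beam 4: φ=90°, α=105°
  direction (-0.2588, 0.9659); cell (4,2); t to first gridline: x 2.6273, y 0.6419 (then +3.8637 / +1.0353)
    (4,3) via y @ 0.6419
    (4,4) via y @ 1.6771
    (3,4) via x @ 2.6273
    (3,5) via y @ 2.7124  # hit
  → r_4 = 2.7124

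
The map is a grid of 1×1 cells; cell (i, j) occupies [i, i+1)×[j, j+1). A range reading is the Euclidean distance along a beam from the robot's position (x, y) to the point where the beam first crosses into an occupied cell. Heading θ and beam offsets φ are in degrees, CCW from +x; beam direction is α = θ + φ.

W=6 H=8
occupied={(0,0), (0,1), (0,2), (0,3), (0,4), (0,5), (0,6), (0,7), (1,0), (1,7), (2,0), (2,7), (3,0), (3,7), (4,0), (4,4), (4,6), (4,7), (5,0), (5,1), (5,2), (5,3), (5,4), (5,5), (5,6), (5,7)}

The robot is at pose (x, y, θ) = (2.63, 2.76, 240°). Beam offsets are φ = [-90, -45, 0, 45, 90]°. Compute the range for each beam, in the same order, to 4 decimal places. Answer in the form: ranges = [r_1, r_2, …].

beam 1: φ=-90°, α=150°
  d=(-0.8660,0.5000)  start (2,2)  tX=0.7275 tY=0.4800  stride 1/|dx|=1.1547 1/|dy|=2.0000
    cross y-line → (2,3), t=0.4800
    cross x-line → (1,3), t=0.7275
    cross x-line → (0,3), t=1.8822 (wall)
  → r_1 = 1.8822
beam 2: φ=-45°, α=195°
  d=(-0.9659,-0.2588)  start (2,2)  tX=0.6522 tY=2.9364  stride 1/|dx|=1.0353 1/|dy|=3.8637
    cross x-line → (1,2), t=0.6522
    cross x-line → (0,2), t=1.6875 (wall)
  → r_2 = 1.6875
beam 3: φ=0°, α=240°
  d=(-0.5000,-0.8660)  start (2,2)  tX=1.2600 tY=0.8776  stride 1/|dx|=2.0000 1/|dy|=1.1547
    cross y-line → (2,1), t=0.8776
    cross x-line → (1,1), t=1.2600
    cross y-line → (1,0), t=2.0323 (wall)
  → r_3 = 2.0323
beam 4: φ=45°, α=285°
  d=(0.2588,-0.9659)  start (2,2)  tX=1.4296 tY=0.7868  stride 1/|dx|=3.8637 1/|dy|=1.0353
    cross y-line → (2,1), t=0.7868
    cross x-line → (3,1), t=1.4296
    cross y-line → (3,0), t=1.8221 (wall)
  → r_4 = 1.8221
beam 5: φ=90°, α=330°
  d=(0.8660,-0.5000)  start (2,2)  tX=0.4272 tY=1.5200  stride 1/|dx|=1.1547 1/|dy|=2.0000
    cross x-line → (3,2), t=0.4272
    cross y-line → (3,1), t=1.5200
    cross x-line → (4,1), t=1.5819
    cross x-line → (5,1), t=2.7366 (wall)
  → r_5 = 2.7366

ranges = [1.8822, 1.6875, 2.0323, 1.8221, 2.7366]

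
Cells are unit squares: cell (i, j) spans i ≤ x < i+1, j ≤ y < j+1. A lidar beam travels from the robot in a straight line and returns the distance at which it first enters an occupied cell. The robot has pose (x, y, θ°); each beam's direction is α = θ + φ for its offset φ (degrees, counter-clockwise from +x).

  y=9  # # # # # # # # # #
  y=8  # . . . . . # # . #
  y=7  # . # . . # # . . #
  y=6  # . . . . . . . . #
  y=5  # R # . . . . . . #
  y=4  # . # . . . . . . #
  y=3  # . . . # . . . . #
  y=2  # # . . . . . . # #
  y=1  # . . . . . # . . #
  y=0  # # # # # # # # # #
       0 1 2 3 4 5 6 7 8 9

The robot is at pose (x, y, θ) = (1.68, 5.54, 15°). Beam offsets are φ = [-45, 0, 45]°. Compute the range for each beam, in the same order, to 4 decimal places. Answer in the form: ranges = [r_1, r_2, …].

ranges = [0.3695, 0.3313, 1.6859]

beam 1: φ=-45°, α=330°
  cosα=0.8660 sinα=-0.5000 | (1,5) | tMaxX 0.3695 tMaxY 1.0800 | tΔX 1.1547 tΔY 2.0000
    t=0.3695 [x] (2,5) — stop
  → r_1 = 0.3695
beam 2: φ=0°, α=15°
  cosα=0.9659 sinα=0.2588 | (1,5) | tMaxX 0.3313 tMaxY 1.7773 | tΔX 1.0353 tΔY 3.8637
    t=0.3313 [x] (2,5) — stop
  → r_2 = 0.3313
beam 3: φ=45°, α=60°
  cosα=0.5000 sinα=0.8660 | (1,5) | tMaxX 0.6400 tMaxY 0.5312 | tΔX 2.0000 tΔY 1.1547
    t=0.5312 [y] (1,6)
    t=0.6400 [x] (2,6)
    t=1.6859 [y] (2,7) — stop
  → r_3 = 1.6859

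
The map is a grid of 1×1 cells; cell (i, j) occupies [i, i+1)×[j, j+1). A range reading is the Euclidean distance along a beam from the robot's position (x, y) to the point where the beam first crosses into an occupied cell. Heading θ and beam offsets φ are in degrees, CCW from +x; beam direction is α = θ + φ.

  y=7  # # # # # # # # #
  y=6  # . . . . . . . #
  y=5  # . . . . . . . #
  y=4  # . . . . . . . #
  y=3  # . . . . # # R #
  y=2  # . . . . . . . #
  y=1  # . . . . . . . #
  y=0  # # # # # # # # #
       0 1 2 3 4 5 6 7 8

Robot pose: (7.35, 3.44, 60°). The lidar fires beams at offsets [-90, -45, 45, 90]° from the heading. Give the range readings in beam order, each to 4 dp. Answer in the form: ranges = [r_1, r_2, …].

ranges = [0.7506, 0.6729, 3.6856, 0.4041]

beam 1: φ=-90°, α=330°
  direction (0.8660, -0.5000); cell (7,3); t to first gridline: x 0.7506, y 0.8800 (then +1.1547 / +2.0000)
    (8,3) via x @ 0.7506  # hit
  → r_1 = 0.7506
beam 2: φ=-45°, α=15°
  direction (0.9659, 0.2588); cell (7,3); t to first gridline: x 0.6729, y 2.1637 (then +1.0353 / +3.8637)
    (8,3) via x @ 0.6729  # hit
  → r_2 = 0.6729
beam 3: φ=45°, α=105°
  direction (-0.2588, 0.9659); cell (7,3); t to first gridline: x 1.3523, y 0.5798 (then +3.8637 / +1.0353)
    (7,4) via y @ 0.5798
    (6,4) via x @ 1.3523
    (6,5) via y @ 1.6150
    (6,6) via y @ 2.6503
    (6,7) via y @ 3.6856  # hit
  → r_3 = 3.6856
beam 4: φ=90°, α=150°
  direction (-0.8660, 0.5000); cell (7,3); t to first gridline: x 0.4041, y 1.1200 (then +1.1547 / +2.0000)
    (6,3) via x @ 0.4041  # hit
  → r_4 = 0.4041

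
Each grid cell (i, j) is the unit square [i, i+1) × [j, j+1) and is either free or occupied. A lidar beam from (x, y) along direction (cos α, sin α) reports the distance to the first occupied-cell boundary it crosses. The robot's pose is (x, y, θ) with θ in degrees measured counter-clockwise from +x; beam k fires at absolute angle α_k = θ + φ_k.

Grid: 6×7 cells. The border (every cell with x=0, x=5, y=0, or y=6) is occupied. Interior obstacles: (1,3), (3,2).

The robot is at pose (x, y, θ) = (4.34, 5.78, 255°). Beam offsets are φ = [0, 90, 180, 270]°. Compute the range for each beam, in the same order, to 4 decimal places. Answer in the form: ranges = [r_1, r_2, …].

beam 1: φ=0°, α=255°
  direction (-0.2588, -0.9659); cell (4,5); t to first gridline: x 1.3137, y 0.8075 (then +3.8637 / +1.0353)
    (4,4) via y @ 0.8075
    (3,4) via x @ 1.3137
    (3,3) via y @ 1.8428
    (3,2) via y @ 2.8781  # hit
  → r_1 = 2.8781
beam 2: φ=90°, α=345°
  direction (0.9659, -0.2588); cell (4,5); t to first gridline: x 0.6833, y 3.0137 (then +1.0353 / +3.8637)
    (5,5) via x @ 0.6833  # hit
  → r_2 = 0.6833
beam 3: φ=180°, α=75°
  direction (0.2588, 0.9659); cell (4,5); t to first gridline: x 2.5500, y 0.2278 (then +3.8637 / +1.0353)
    (4,6) via y @ 0.2278  # hit
  → r_3 = 0.2278
beam 4: φ=270°, α=165°
  direction (-0.9659, 0.2588); cell (4,5); t to first gridline: x 0.3520, y 0.8500 (then +1.0353 / +3.8637)
    (3,5) via x @ 0.3520
    (3,6) via y @ 0.8500  # hit
  → r_4 = 0.8500

ranges = [2.8781, 0.6833, 0.2278, 0.8500]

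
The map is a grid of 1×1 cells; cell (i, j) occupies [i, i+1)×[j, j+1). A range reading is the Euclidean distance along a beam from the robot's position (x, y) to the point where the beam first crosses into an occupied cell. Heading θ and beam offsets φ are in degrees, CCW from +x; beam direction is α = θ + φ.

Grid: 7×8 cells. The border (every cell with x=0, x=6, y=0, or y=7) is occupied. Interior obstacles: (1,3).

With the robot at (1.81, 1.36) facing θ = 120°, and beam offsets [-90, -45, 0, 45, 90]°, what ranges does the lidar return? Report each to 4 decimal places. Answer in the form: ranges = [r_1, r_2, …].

ranges = [4.8382, 5.8390, 1.6200, 0.8386, 0.7200]

beam 1: φ=-90°, α=30°
  cosα=0.8660 sinα=0.5000 | (1,1) | tMaxX 0.2194 tMaxY 1.2800 | tΔX 1.1547 tΔY 2.0000
    t=0.2194 [x] (2,1)
    t=1.2800 [y] (2,2)
    t=1.3741 [x] (3,2)
    t=2.5288 [x] (4,2)
    t=3.2800 [y] (4,3)
    t=3.6835 [x] (5,3)
    t=4.8382 [x] (6,3) — stop
  → r_1 = 4.8382
beam 2: φ=-45°, α=75°
  cosα=0.2588 sinα=0.9659 | (1,1) | tMaxX 0.7341 tMaxY 0.6626 | tΔX 3.8637 tΔY 1.0353
    t=0.6626 [y] (1,2)
    t=0.7341 [x] (2,2)
    t=1.6979 [y] (2,3)
    t=2.7331 [y] (2,4)
    t=3.7684 [y] (2,5)
    t=4.5978 [x] (3,5)
    t=4.8037 [y] (3,6)
    t=5.8390 [y] (3,7) — stop
  → r_2 = 5.8390
beam 3: φ=0°, α=120°
  cosα=-0.5000 sinα=0.8660 | (1,1) | tMaxX 1.6200 tMaxY 0.7390 | tΔX 2.0000 tΔY 1.1547
    t=0.7390 [y] (1,2)
    t=1.6200 [x] (0,2) — stop
  → r_3 = 1.6200
beam 4: φ=45°, α=165°
  cosα=-0.9659 sinα=0.2588 | (1,1) | tMaxX 0.8386 tMaxY 2.4728 | tΔX 1.0353 tΔY 3.8637
    t=0.8386 [x] (0,1) — stop
  → r_4 = 0.8386
beam 5: φ=90°, α=210°
  cosα=-0.8660 sinα=-0.5000 | (1,1) | tMaxX 0.9353 tMaxY 0.7200 | tΔX 1.1547 tΔY 2.0000
    t=0.7200 [y] (1,0) — stop
  → r_5 = 0.7200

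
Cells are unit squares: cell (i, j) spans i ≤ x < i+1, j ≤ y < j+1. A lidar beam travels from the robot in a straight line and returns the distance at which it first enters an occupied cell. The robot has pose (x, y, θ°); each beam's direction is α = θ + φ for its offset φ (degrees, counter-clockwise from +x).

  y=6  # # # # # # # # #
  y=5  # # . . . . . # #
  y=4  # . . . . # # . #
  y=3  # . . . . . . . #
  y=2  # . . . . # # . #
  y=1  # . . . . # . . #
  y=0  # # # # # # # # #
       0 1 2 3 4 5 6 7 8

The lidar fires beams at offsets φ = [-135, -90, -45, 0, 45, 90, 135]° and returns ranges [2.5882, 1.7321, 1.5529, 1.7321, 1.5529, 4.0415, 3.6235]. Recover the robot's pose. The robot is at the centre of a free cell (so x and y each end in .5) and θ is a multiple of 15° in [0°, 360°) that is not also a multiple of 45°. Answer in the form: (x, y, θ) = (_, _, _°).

Candidates: 28 free-cell centres × 16 headings = 448 poses. Raycast each; keep the one whose scan matches to 4 dp.
  (5.5, 5.5, 300°): beam 1 = 1.9319 ≠ 2.5882 ✗
  (1.5, 3.5, 255°): beam 1 = 1.0000 ≠ 2.5882 ✗
  (7.5, 1.5, 195°): beam 1 = 1.0000 ≠ 2.5882 ✗
  (2.5, 1.5, 195°): beam 1 = 5.1962 ≠ 2.5882 ✗
  (7.5, 3.5, 120°): beam 1 = 0.5176 ≠ 2.5882 ✗
  …
  (3.5, 2.5, 330°): r_1=2.5882, r_2=1.7321, r_3=1.5529, r_4=1.7321, r_5=1.5529, r_6=4.0415, r_7=3.6235 — all match ✓
Unique over the lattice → pose = (3.5, 2.5, 330°).

(x, y, θ) = (3.5, 2.5, 330°)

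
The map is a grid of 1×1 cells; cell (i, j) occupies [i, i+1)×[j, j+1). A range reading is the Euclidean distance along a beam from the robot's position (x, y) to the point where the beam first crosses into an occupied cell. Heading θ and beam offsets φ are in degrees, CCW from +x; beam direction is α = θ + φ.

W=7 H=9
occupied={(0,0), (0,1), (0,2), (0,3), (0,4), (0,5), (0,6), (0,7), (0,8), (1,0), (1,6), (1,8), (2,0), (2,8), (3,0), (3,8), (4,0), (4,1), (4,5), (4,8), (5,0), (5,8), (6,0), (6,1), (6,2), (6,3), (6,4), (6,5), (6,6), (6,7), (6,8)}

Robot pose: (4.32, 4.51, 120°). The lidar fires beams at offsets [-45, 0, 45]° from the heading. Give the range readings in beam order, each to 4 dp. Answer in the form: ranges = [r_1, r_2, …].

beam 1: φ=-45°, α=75°
  cosα=0.2588 sinα=0.9659 | (4,4) | tMaxX 2.6273 tMaxY 0.5073 | tΔX 3.8637 tΔY 1.0353
    t=0.5073 [y] (4,5) — stop
  → r_1 = 0.5073
beam 2: φ=0°, α=120°
  cosα=-0.5000 sinα=0.8660 | (4,4) | tMaxX 0.6400 tMaxY 0.5658 | tΔX 2.0000 tΔY 1.1547
    t=0.5658 [y] (4,5) — stop
  → r_2 = 0.5658
beam 3: φ=45°, α=165°
  cosα=-0.9659 sinα=0.2588 | (4,4) | tMaxX 0.3313 tMaxY 1.8932 | tΔX 1.0353 tΔY 3.8637
    t=0.3313 [x] (3,4)
    t=1.3666 [x] (2,4)
    t=1.8932 [y] (2,5)
    t=2.4018 [x] (1,5)
    t=3.4371 [x] (0,5) — stop
  → r_3 = 3.4371

ranges = [0.5073, 0.5658, 3.4371]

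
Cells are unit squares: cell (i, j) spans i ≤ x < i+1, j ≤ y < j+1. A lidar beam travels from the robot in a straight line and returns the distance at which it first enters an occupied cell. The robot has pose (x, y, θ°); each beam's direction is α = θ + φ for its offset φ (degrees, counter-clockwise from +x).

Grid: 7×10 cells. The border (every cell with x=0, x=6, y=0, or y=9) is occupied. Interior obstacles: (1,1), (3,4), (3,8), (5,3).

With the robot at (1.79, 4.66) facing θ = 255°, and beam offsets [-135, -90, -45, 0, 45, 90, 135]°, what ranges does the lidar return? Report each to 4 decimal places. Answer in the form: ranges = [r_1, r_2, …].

beam 1: φ=-135°, α=120°
  d=(-0.5000,0.8660)  start (1,4)  tX=1.5800 tY=0.3926  stride 1/|dx|=2.0000 1/|dy|=1.1547
    cross y-line → (1,5), t=0.3926
    cross y-line → (1,6), t=1.5473
    cross x-line → (0,6), t=1.5800 (wall)
  → r_1 = 1.5800
beam 2: φ=-90°, α=165°
  d=(-0.9659,0.2588)  start (1,4)  tX=0.8179 tY=1.3137  stride 1/|dx|=1.0353 1/|dy|=3.8637
    cross x-line → (0,4), t=0.8179 (wall)
  → r_2 = 0.8179
beam 3: φ=-45°, α=210°
  d=(-0.8660,-0.5000)  start (1,4)  tX=0.9122 tY=1.3200  stride 1/|dx|=1.1547 1/|dy|=2.0000
    cross x-line → (0,4), t=0.9122 (wall)
  → r_3 = 0.9122
beam 4: φ=0°, α=255°
  d=(-0.2588,-0.9659)  start (1,4)  tX=3.0523 tY=0.6833  stride 1/|dx|=3.8637 1/|dy|=1.0353
    cross y-line → (1,3), t=0.6833
    cross y-line → (1,2), t=1.7186
    cross y-line → (1,1), t=2.7538 (wall)
  → r_4 = 2.7538
beam 5: φ=45°, α=300°
  d=(0.5000,-0.8660)  start (1,4)  tX=0.4200 tY=0.7621  stride 1/|dx|=2.0000 1/|dy|=1.1547
    cross x-line → (2,4), t=0.4200
    cross y-line → (2,3), t=0.7621
    cross y-line → (2,2), t=1.9168
    cross x-line → (3,2), t=2.4200
    cross y-line → (3,1), t=3.0715
    cross y-line → (3,0), t=4.2262 (wall)
  → r_5 = 4.2262
beam 6: φ=90°, α=345°
  d=(0.9659,-0.2588)  start (1,4)  tX=0.2174 tY=2.5500  stride 1/|dx|=1.0353 1/|dy|=3.8637
    cross x-line → (2,4), t=0.2174
    cross x-line → (3,4), t=1.2527 (wall)
  → r_6 = 1.2527
beam 7: φ=135°, α=30°
  d=(0.8660,0.5000)  start (1,4)  tX=0.2425 tY=0.6800  stride 1/|dx|=1.1547 1/|dy|=2.0000
    cross x-line → (2,4), t=0.2425
    cross y-line → (2,5), t=0.6800
    cross x-line → (3,5), t=1.3972
    cross x-line → (4,5), t=2.5519
    cross y-line → (4,6), t=2.6800
    cross x-line → (5,6), t=3.7066
    cross y-line → (5,7), t=4.6800
    cross x-line → (6,7), t=4.8613 (wall)
  → r_7 = 4.8613

ranges = [1.5800, 0.8179, 0.9122, 2.7538, 4.2262, 1.2527, 4.8613]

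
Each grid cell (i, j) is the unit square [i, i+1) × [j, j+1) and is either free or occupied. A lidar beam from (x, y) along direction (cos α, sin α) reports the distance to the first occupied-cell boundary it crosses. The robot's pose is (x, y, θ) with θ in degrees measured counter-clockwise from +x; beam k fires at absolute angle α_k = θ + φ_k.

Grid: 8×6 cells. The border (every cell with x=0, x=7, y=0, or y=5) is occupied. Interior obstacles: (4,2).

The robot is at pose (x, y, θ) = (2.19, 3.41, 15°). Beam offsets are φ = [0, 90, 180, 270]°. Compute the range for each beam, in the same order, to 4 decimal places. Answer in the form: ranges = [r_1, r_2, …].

beam 1: φ=0°, α=15°
  dir = (cos 15°, sin 15°) = (0.9659, 0.2588); from cell (2,3)
  next x-line at t=0.8386, next y-line at t=2.2796; Δt_x=1.0353, Δt_y=3.8637
    x: enter (3,3) at t=0.8386
    x: enter (4,3) at t=1.8738
    y: enter (4,4) at t=2.2796
    x: enter (5,4) at t=2.9091
    x: enter (6,4) at t=3.9444
    x: enter (7,4) at t=4.9797 ← occupied
  → r_1 = 4.9797
beam 2: φ=90°, α=105°
  dir = (cos 105°, sin 105°) = (-0.2588, 0.9659); from cell (2,3)
  next x-line at t=0.7341, next y-line at t=0.6108; Δt_x=3.8637, Δt_y=1.0353
    y: enter (2,4) at t=0.6108
    x: enter (1,4) at t=0.7341
    y: enter (1,5) at t=1.6461 ← occupied
  → r_2 = 1.6461
beam 3: φ=180°, α=195°
  dir = (cos 195°, sin 195°) = (-0.9659, -0.2588); from cell (2,3)
  next x-line at t=0.1967, next y-line at t=1.5841; Δt_x=1.0353, Δt_y=3.8637
    x: enter (1,3) at t=0.1967
    x: enter (0,3) at t=1.2320 ← occupied
  → r_3 = 1.2320
beam 4: φ=270°, α=285°
  dir = (cos 285°, sin 285°) = (0.2588, -0.9659); from cell (2,3)
  next x-line at t=3.1296, next y-line at t=0.4245; Δt_x=3.8637, Δt_y=1.0353
    y: enter (2,2) at t=0.4245
    y: enter (2,1) at t=1.4597
    y: enter (2,0) at t=2.4950 ← occupied
  → r_4 = 2.4950

ranges = [4.9797, 1.6461, 1.2320, 2.4950]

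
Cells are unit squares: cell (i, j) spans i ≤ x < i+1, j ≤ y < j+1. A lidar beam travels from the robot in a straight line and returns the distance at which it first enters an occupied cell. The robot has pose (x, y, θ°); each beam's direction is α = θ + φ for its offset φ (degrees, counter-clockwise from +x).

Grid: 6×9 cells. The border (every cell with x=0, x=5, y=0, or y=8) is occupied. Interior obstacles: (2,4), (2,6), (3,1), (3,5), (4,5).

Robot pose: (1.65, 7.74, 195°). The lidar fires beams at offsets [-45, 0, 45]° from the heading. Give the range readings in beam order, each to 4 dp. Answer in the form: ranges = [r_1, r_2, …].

beam 1: φ=-45°, α=150°
  dir = (cos 150°, sin 150°) = (-0.8660, 0.5000); from cell (1,7)
  next x-line at t=0.7506, next y-line at t=0.5200; Δt_x=1.1547, Δt_y=2.0000
    y: enter (1,8) at t=0.5200 ← occupied
  → r_1 = 0.5200
beam 2: φ=0°, α=195°
  dir = (cos 195°, sin 195°) = (-0.9659, -0.2588); from cell (1,7)
  next x-line at t=0.6729, next y-line at t=2.8591; Δt_x=1.0353, Δt_y=3.8637
    x: enter (0,7) at t=0.6729 ← occupied
  → r_2 = 0.6729
beam 3: φ=45°, α=240°
  dir = (cos 240°, sin 240°) = (-0.5000, -0.8660); from cell (1,7)
  next x-line at t=1.3000, next y-line at t=0.8545; Δt_x=2.0000, Δt_y=1.1547
    y: enter (1,6) at t=0.8545
    x: enter (0,6) at t=1.3000 ← occupied
  → r_3 = 1.3000

ranges = [0.5200, 0.6729, 1.3000]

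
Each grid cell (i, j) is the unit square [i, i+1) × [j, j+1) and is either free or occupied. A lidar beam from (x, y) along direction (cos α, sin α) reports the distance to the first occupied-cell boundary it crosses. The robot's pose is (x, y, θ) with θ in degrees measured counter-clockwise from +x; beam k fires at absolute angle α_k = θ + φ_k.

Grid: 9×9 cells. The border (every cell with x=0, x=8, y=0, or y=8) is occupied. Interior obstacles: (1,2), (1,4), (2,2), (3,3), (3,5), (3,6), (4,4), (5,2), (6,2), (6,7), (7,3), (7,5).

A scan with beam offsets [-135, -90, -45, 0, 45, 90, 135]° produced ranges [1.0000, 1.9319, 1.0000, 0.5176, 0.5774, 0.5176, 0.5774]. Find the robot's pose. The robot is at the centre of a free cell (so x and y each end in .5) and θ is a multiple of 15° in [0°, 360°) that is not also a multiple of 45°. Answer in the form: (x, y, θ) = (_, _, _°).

The pose lattice has 37·16 = 592 candidates. Test each by forward raycasting.
  (7.5, 4.5, 150°): beam 1 = 0.5176 ≠ 1.0000 ✗
  (2.5, 4.5, 300°): beam 1 = 0.5176 ≠ 1.0000 ✗
  (3.5, 7.5, 195°): beam 1 = 0.5774 ≠ 1.0000 ✗
  (7.5, 7.5, 255°): beam 1 = 0.5774 ≠ 1.0000 ✗
  …
  (7.5, 1.5, 255°): r_1=1.0000, r_2=1.9319, r_3=1.0000, r_4=0.5176, r_5=0.5774, r_6=0.5176, r_7=0.5774 — all match ✓
Unique over the lattice → pose = (7.5, 1.5, 255°).

(x, y, θ) = (7.5, 1.5, 255°)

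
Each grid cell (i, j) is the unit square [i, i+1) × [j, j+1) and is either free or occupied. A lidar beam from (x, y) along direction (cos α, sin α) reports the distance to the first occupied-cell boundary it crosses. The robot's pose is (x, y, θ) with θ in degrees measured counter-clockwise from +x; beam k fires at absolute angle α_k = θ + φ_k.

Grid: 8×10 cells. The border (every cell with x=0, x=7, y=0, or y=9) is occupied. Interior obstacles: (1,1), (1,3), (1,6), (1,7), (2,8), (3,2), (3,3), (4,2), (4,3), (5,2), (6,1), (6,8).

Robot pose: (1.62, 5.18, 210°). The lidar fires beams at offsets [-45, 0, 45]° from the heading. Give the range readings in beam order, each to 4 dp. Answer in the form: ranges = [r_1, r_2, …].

beam 1: φ=-45°, α=165°
  d=(-0.9659,0.2588)  start (1,5)  tX=0.6419 tY=3.1682  stride 1/|dx|=1.0353 1/|dy|=3.8637
    cross x-line → (0,5), t=0.6419 (wall)
  → r_1 = 0.6419
beam 2: φ=0°, α=210°
  d=(-0.8660,-0.5000)  start (1,5)  tX=0.7159 tY=0.3600  stride 1/|dx|=1.1547 1/|dy|=2.0000
    cross y-line → (1,4), t=0.3600
    cross x-line → (0,4), t=0.7159 (wall)
  → r_2 = 0.7159
beam 3: φ=45°, α=255°
  d=(-0.2588,-0.9659)  start (1,5)  tX=2.3955 tY=0.1863  stride 1/|dx|=3.8637 1/|dy|=1.0353
    cross y-line → (1,4), t=0.1863
    cross y-line → (1,3), t=1.2216 (wall)
  → r_3 = 1.2216

ranges = [0.6419, 0.7159, 1.2216]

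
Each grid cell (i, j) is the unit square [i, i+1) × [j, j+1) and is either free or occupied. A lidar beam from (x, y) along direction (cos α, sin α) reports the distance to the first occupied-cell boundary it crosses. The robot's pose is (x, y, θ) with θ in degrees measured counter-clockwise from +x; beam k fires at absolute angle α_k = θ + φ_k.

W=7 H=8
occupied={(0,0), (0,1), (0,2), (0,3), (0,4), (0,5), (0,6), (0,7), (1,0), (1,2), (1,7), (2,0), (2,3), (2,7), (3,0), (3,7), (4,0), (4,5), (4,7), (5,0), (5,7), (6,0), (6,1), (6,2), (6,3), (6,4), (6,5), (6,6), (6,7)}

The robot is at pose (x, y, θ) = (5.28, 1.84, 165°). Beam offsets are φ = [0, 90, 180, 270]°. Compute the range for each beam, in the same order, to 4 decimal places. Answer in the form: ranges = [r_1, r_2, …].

ranges = [3.3957, 0.8696, 0.7454, 2.7819]

beam 1: φ=0°, α=165°
  direction (-0.9659, 0.2588); cell (5,1); t to first gridline: x 0.2899, y 0.6182 (then +1.0353 / +3.8637)
    (4,1) via x @ 0.2899
    (4,2) via y @ 0.6182
    (3,2) via x @ 1.3252
    (2,2) via x @ 2.3604
    (1,2) via x @ 3.3957  # hit
  → r_1 = 3.3957
beam 2: φ=90°, α=255°
  direction (-0.2588, -0.9659); cell (5,1); t to first gridline: x 1.0818, y 0.8696 (then +3.8637 / +1.0353)
    (5,0) via y @ 0.8696  # hit
  → r_2 = 0.8696
beam 3: φ=180°, α=345°
  direction (0.9659, -0.2588); cell (5,1); t to first gridline: x 0.7454, y 3.2455 (then +1.0353 / +3.8637)
    (6,1) via x @ 0.7454  # hit
  → r_3 = 0.7454
beam 4: φ=270°, α=75°
  direction (0.2588, 0.9659); cell (5,1); t to first gridline: x 2.7819, y 0.1656 (then +3.8637 / +1.0353)
    (5,2) via y @ 0.1656
    (5,3) via y @ 1.2009
    (5,4) via y @ 2.2362
    (6,4) via x @ 2.7819  # hit
  → r_4 = 2.7819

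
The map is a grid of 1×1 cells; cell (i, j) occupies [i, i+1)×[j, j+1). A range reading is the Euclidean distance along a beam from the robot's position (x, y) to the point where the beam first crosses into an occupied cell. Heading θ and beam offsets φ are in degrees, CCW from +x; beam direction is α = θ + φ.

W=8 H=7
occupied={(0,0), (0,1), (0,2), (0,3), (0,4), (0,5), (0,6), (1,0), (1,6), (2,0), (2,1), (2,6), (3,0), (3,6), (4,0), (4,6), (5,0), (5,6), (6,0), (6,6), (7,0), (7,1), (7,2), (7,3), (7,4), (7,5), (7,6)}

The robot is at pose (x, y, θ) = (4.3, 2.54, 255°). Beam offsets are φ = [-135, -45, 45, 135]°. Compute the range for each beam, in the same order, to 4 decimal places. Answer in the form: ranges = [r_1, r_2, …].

beam 1: φ=-135°, α=120°
  d=(-0.5000,0.8660)  start (4,2)  tX=0.6000 tY=0.5312  stride 1/|dx|=2.0000 1/|dy|=1.1547
    cross y-line → (4,3), t=0.5312
    cross x-line → (3,3), t=0.6000
    cross y-line → (3,4), t=1.6859
    cross x-line → (2,4), t=2.6000
    cross y-line → (2,5), t=2.8406
    cross y-line → (2,6), t=3.9953 (wall)
  → r_1 = 3.9953
beam 2: φ=-45°, α=210°
  d=(-0.8660,-0.5000)  start (4,2)  tX=0.3464 tY=1.0800  stride 1/|dx|=1.1547 1/|dy|=2.0000
    cross x-line → (3,2), t=0.3464
    cross y-line → (3,1), t=1.0800
    cross x-line → (2,1), t=1.5011 (wall)
  → r_2 = 1.5011
beam 3: φ=45°, α=300°
  d=(0.5000,-0.8660)  start (4,2)  tX=1.4000 tY=0.6235  stride 1/|dx|=2.0000 1/|dy|=1.1547
    cross y-line → (4,1), t=0.6235
    cross x-line → (5,1), t=1.4000
    cross y-line → (5,0), t=1.7782 (wall)
  → r_3 = 1.7782
beam 4: φ=135°, α=30°
  d=(0.8660,0.5000)  start (4,2)  tX=0.8083 tY=0.9200  stride 1/|dx|=1.1547 1/|dy|=2.0000
    cross x-line → (5,2), t=0.8083
    cross y-line → (5,3), t=0.9200
    cross x-line → (6,3), t=1.9630
    cross y-line → (6,4), t=2.9200
    cross x-line → (7,4), t=3.1177 (wall)
  → r_4 = 3.1177

ranges = [3.9953, 1.5011, 1.7782, 3.1177]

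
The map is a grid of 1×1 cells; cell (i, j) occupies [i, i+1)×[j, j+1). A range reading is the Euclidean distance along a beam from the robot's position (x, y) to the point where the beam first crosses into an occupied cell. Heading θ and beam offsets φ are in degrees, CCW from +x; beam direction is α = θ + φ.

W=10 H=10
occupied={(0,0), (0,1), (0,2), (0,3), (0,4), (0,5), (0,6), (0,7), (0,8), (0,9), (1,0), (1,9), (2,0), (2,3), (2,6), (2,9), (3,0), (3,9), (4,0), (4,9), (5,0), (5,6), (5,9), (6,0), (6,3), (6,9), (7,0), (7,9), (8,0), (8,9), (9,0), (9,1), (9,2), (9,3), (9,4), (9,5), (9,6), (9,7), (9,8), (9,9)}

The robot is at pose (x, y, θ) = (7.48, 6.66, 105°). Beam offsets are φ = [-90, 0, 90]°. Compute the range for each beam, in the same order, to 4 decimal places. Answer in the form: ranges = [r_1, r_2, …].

ranges = [1.5736, 2.4225, 1.5322]

beam 1: φ=-90°, α=15°
  direction (0.9659, 0.2588); cell (7,6); t to first gridline: x 0.5383, y 1.3137 (then +1.0353 / +3.8637)
    (8,6) via x @ 0.5383
    (8,7) via y @ 1.3137
    (9,7) via x @ 1.5736  # hit
  → r_1 = 1.5736
beam 2: φ=0°, α=105°
  direction (-0.2588, 0.9659); cell (7,6); t to first gridline: x 1.8546, y 0.3520 (then +3.8637 / +1.0353)
    (7,7) via y @ 0.3520
    (7,8) via y @ 1.3873
    (6,8) via x @ 1.8546
    (6,9) via y @ 2.4225  # hit
  → r_2 = 2.4225
beam 3: φ=90°, α=195°
  direction (-0.9659, -0.2588); cell (7,6); t to first gridline: x 0.4969, y 2.5500 (then +1.0353 / +3.8637)
    (6,6) via x @ 0.4969
    (5,6) via x @ 1.5322  # hit
  → r_3 = 1.5322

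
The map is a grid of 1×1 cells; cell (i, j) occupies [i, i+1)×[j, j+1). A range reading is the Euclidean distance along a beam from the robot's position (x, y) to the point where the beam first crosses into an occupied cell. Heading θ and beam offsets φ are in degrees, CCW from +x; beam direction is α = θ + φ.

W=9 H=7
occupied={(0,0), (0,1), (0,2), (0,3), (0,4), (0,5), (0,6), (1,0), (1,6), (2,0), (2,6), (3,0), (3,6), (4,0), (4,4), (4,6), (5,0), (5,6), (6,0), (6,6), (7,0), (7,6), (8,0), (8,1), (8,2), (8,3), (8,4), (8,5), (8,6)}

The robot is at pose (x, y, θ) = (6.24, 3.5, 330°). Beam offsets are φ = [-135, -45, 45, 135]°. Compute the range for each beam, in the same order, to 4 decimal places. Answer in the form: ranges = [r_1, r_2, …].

beam 1: φ=-135°, α=195°
  dir = (cos 195°, sin 195°) = (-0.9659, -0.2588); from cell (6,3)
  next x-line at t=0.2485, next y-line at t=1.9319; Δt_x=1.0353, Δt_y=3.8637
    x: enter (5,3) at t=0.2485
    x: enter (4,3) at t=1.2837
    y: enter (4,2) at t=1.9319
    x: enter (3,2) at t=2.3190
    x: enter (2,2) at t=3.3543
    x: enter (1,2) at t=4.3896
    x: enter (0,2) at t=5.4248 ← occupied
  → r_1 = 5.4248
beam 2: φ=-45°, α=285°
  dir = (cos 285°, sin 285°) = (0.2588, -0.9659); from cell (6,3)
  next x-line at t=2.9364, next y-line at t=0.5176; Δt_x=3.8637, Δt_y=1.0353
    y: enter (6,2) at t=0.5176
    y: enter (6,1) at t=1.5529
    y: enter (6,0) at t=2.5882 ← occupied
  → r_2 = 2.5882
beam 3: φ=45°, α=15°
  dir = (cos 15°, sin 15°) = (0.9659, 0.2588); from cell (6,3)
  next x-line at t=0.7868, next y-line at t=1.9319; Δt_x=1.0353, Δt_y=3.8637
    x: enter (7,3) at t=0.7868
    x: enter (8,3) at t=1.8221 ← occupied
  → r_3 = 1.8221
beam 4: φ=135°, α=105°
  dir = (cos 105°, sin 105°) = (-0.2588, 0.9659); from cell (6,3)
  next x-line at t=0.9273, next y-line at t=0.5176; Δt_x=3.8637, Δt_y=1.0353
    y: enter (6,4) at t=0.5176
    x: enter (5,4) at t=0.9273
    y: enter (5,5) at t=1.5529
    y: enter (5,6) at t=2.5882 ← occupied
  → r_4 = 2.5882

ranges = [5.4248, 2.5882, 1.8221, 2.5882]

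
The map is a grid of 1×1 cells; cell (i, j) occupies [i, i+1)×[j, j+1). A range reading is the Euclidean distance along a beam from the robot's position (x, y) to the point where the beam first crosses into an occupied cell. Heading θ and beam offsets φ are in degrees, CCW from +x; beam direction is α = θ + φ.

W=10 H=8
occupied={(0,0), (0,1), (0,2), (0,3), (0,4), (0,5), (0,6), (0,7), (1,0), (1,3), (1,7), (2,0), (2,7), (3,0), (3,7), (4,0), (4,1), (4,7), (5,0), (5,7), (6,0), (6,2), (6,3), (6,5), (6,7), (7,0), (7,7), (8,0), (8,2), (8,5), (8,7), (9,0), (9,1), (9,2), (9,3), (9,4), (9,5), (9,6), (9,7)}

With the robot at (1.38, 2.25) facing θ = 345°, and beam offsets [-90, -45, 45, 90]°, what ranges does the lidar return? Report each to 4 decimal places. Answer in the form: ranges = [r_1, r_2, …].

beam 1: φ=-90°, α=255°
  cosα=-0.2588 sinα=-0.9659 | (1,2) | tMaxX 1.4682 tMaxY 0.2588 | tΔX 3.8637 tΔY 1.0353
    t=0.2588 [y] (1,1)
    t=1.2941 [y] (1,0) — stop
  → r_1 = 1.2941
beam 2: φ=-45°, α=300°
  cosα=0.5000 sinα=-0.8660 | (1,2) | tMaxX 1.2400 tMaxY 0.2887 | tΔX 2.0000 tΔY 1.1547
    t=0.2887 [y] (1,1)
    t=1.2400 [x] (2,1)
    t=1.4434 [y] (2,0) — stop
  → r_2 = 1.4434
beam 3: φ=45°, α=30°
  cosα=0.8660 sinα=0.5000 | (1,2) | tMaxX 0.7159 tMaxY 1.5000 | tΔX 1.1547 tΔY 2.0000
    t=0.7159 [x] (2,2)
    t=1.5000 [y] (2,3)
    t=1.8706 [x] (3,3)
    t=3.0253 [x] (4,3)
    t=3.5000 [y] (4,4)
    t=4.1800 [x] (5,4)
    t=5.3347 [x] (6,4)
    t=5.5000 [y] (6,5) — stop
  → r_3 = 5.5000
beam 4: φ=90°, α=75°
  cosα=0.2588 sinα=0.9659 | (1,2) | tMaxX 2.3955 tMaxY 0.7765 | tΔX 3.8637 tΔY 1.0353
    t=0.7765 [y] (1,3) — stop
  → r_4 = 0.7765

ranges = [1.2941, 1.4434, 5.5000, 0.7765]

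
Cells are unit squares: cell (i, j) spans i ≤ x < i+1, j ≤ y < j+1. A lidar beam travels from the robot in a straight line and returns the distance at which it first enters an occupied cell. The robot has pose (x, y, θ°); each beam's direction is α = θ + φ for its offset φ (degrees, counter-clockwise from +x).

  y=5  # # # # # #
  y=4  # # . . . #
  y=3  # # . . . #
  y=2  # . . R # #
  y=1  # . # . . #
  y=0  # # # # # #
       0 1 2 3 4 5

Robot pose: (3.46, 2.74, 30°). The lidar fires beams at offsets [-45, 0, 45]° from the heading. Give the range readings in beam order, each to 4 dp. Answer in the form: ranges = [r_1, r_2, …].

beam 1: φ=-45°, α=345°
  cosα=0.9659 sinα=-0.2588 | (3,2) | tMaxX 0.5590 tMaxY 2.8591 | tΔX 1.0353 tΔY 3.8637
    t=0.5590 [x] (4,2) — stop
  → r_1 = 0.5590
beam 2: φ=0°, α=30°
  cosα=0.8660 sinα=0.5000 | (3,2) | tMaxX 0.6235 tMaxY 0.5200 | tΔX 1.1547 tΔY 2.0000
    t=0.5200 [y] (3,3)
    t=0.6235 [x] (4,3)
    t=1.7782 [x] (5,3) — stop
  → r_2 = 1.7782
beam 3: φ=45°, α=75°
  cosα=0.2588 sinα=0.9659 | (3,2) | tMaxX 2.0864 tMaxY 0.2692 | tΔX 3.8637 tΔY 1.0353
    t=0.2692 [y] (3,3)
    t=1.3044 [y] (3,4)
    t=2.0864 [x] (4,4)
    t=2.3397 [y] (4,5) — stop
  → r_3 = 2.3397

ranges = [0.5590, 1.7782, 2.3397]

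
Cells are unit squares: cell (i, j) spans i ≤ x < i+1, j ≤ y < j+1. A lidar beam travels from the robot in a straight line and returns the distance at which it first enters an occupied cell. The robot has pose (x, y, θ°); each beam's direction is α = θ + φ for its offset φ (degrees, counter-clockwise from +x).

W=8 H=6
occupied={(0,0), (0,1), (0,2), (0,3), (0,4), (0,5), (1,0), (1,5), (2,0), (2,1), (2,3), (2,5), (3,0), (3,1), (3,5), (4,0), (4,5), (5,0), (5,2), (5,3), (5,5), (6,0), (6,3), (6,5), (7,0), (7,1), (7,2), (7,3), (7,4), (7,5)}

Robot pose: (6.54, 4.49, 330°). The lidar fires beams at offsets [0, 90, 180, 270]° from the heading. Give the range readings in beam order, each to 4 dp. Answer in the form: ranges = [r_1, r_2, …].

ranges = [0.5312, 0.5889, 1.0200, 0.5658]

beam 1: φ=0°, α=330°
  d=(0.8660,-0.5000)  start (6,4)  tX=0.5312 tY=0.9800  stride 1/|dx|=1.1547 1/|dy|=2.0000
    cross x-line → (7,4), t=0.5312 (wall)
  → r_1 = 0.5312
beam 2: φ=90°, α=60°
  d=(0.5000,0.8660)  start (6,4)  tX=0.9200 tY=0.5889  stride 1/|dx|=2.0000 1/|dy|=1.1547
    cross y-line → (6,5), t=0.5889 (wall)
  → r_2 = 0.5889
beam 3: φ=180°, α=150°
  d=(-0.8660,0.5000)  start (6,4)  tX=0.6235 tY=1.0200  stride 1/|dx|=1.1547 1/|dy|=2.0000
    cross x-line → (5,4), t=0.6235
    cross y-line → (5,5), t=1.0200 (wall)
  → r_3 = 1.0200
beam 4: φ=270°, α=240°
  d=(-0.5000,-0.8660)  start (6,4)  tX=1.0800 tY=0.5658  stride 1/|dx|=2.0000 1/|dy|=1.1547
    cross y-line → (6,3), t=0.5658 (wall)
  → r_4 = 0.5658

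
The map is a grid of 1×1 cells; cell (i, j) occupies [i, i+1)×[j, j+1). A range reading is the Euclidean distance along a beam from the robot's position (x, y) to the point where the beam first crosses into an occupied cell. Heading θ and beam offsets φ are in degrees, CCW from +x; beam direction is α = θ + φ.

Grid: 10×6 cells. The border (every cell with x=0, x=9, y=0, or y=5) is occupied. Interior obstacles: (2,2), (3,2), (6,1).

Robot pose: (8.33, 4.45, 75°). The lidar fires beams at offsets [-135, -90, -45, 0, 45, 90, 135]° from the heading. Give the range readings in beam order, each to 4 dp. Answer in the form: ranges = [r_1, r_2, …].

beam 1: φ=-135°, α=300°
  dir = (cos 300°, sin 300°) = (0.5000, -0.8660); from cell (8,4)
  next x-line at t=1.3400, next y-line at t=0.5196; Δt_x=2.0000, Δt_y=1.1547
    y: enter (8,3) at t=0.5196
    x: enter (9,3) at t=1.3400 ← occupied
  → r_1 = 1.3400
beam 2: φ=-90°, α=345°
  dir = (cos 345°, sin 345°) = (0.9659, -0.2588); from cell (8,4)
  next x-line at t=0.6936, next y-line at t=1.7387; Δt_x=1.0353, Δt_y=3.8637
    x: enter (9,4) at t=0.6936 ← occupied
  → r_2 = 0.6936
beam 3: φ=-45°, α=30°
  dir = (cos 30°, sin 30°) = (0.8660, 0.5000); from cell (8,4)
  next x-line at t=0.7736, next y-line at t=1.1000; Δt_x=1.1547, Δt_y=2.0000
    x: enter (9,4) at t=0.7736 ← occupied
  → r_3 = 0.7736
beam 4: φ=0°, α=75°
  dir = (cos 75°, sin 75°) = (0.2588, 0.9659); from cell (8,4)
  next x-line at t=2.5887, next y-line at t=0.5694; Δt_x=3.8637, Δt_y=1.0353
    y: enter (8,5) at t=0.5694 ← occupied
  → r_4 = 0.5694
beam 5: φ=45°, α=120°
  dir = (cos 120°, sin 120°) = (-0.5000, 0.8660); from cell (8,4)
  next x-line at t=0.6600, next y-line at t=0.6351; Δt_x=2.0000, Δt_y=1.1547
    y: enter (8,5) at t=0.6351 ← occupied
  → r_5 = 0.6351
beam 6: φ=90°, α=165°
  dir = (cos 165°, sin 165°) = (-0.9659, 0.2588); from cell (8,4)
  next x-line at t=0.3416, next y-line at t=2.1250; Δt_x=1.0353, Δt_y=3.8637
    x: enter (7,4) at t=0.3416
    x: enter (6,4) at t=1.3769
    y: enter (6,5) at t=2.1250 ← occupied
  → r_6 = 2.1250
beam 7: φ=135°, α=210°
  dir = (cos 210°, sin 210°) = (-0.8660, -0.5000); from cell (8,4)
  next x-line at t=0.3811, next y-line at t=0.9000; Δt_x=1.1547, Δt_y=2.0000
    x: enter (7,4) at t=0.3811
    y: enter (7,3) at t=0.9000
    x: enter (6,3) at t=1.5358
    x: enter (5,3) at t=2.6905
    y: enter (5,2) at t=2.9000
    x: enter (4,2) at t=3.8452
    y: enter (4,1) at t=4.9000
    x: enter (3,1) at t=4.9999
    x: enter (2,1) at t=6.1546
    y: enter (2,0) at t=6.9000 ← occupied
  → r_7 = 6.9000

ranges = [1.3400, 0.6936, 0.7736, 0.5694, 0.6351, 2.1250, 6.9000]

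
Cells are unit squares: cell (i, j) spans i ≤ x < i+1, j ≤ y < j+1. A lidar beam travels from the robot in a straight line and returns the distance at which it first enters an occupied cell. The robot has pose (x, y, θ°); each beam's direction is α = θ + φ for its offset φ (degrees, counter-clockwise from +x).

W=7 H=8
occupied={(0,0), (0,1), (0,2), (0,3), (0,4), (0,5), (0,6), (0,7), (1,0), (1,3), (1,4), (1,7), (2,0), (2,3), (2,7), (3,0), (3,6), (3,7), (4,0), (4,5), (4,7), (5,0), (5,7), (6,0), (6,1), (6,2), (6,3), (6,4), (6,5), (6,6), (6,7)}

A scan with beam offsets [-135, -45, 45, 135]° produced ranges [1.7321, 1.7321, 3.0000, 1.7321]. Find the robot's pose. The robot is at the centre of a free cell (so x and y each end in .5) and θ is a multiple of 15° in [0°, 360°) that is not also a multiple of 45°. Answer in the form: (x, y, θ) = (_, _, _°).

(x, y, θ) = (4.5, 2.5, 15°)

Candidates: 25 free-cell centres × 16 headings = 400 poses. Raycast each; keep the one whose scan matches to 4 dp.
  (4.5, 4.5, 210°): beam 1 = 0.5176 ≠ 1.7321 ✗
  (3.5, 3.5, 345°): beam 1 = 0.5774 ≠ 1.7321 ✗
  (3.5, 3.5, 195°): beam 2 = 0.5774 ≠ 1.7321 ✗
  (2.5, 2.5, 150°): beam 1 = 3.6235 ≠ 1.7321 ✗
  …
  (4.5, 2.5, 15°): r_1=1.7321, r_2=1.7321, r_3=3.0000, r_4=1.7321 — all match ✓
No second candidate reproduces the full scan.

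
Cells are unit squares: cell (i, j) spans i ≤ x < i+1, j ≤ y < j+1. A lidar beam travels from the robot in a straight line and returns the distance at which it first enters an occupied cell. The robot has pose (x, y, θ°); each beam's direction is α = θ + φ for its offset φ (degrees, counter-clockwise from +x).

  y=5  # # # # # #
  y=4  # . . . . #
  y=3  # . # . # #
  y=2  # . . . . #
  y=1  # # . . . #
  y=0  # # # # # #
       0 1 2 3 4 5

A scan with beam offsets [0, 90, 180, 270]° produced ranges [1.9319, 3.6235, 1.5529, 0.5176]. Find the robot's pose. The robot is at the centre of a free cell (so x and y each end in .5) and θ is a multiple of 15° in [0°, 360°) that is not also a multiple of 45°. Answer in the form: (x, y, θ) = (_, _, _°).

(x, y, θ) = (3.5, 4.5, 165°)

Candidates: 13 free-cell centres × 16 headings = 208 poses. Raycast each; keep the one whose scan matches to 4 dp.
  (3.5, 3.5, 195°): beam 1 = 0.5176 ≠ 1.9319 ✗
  (2.5, 1.5, 15°): beam 1 = 2.5882 ≠ 1.9319 ✗
  (1.5, 4.5, 105°): beam 1 = 0.5176 ≠ 1.9319 ✗
  …
  (3.5, 4.5, 165°): r_1=1.9319, r_2=3.6235, r_3=1.5529, r_4=0.5176 — all match ✓
No second candidate reproduces the full scan.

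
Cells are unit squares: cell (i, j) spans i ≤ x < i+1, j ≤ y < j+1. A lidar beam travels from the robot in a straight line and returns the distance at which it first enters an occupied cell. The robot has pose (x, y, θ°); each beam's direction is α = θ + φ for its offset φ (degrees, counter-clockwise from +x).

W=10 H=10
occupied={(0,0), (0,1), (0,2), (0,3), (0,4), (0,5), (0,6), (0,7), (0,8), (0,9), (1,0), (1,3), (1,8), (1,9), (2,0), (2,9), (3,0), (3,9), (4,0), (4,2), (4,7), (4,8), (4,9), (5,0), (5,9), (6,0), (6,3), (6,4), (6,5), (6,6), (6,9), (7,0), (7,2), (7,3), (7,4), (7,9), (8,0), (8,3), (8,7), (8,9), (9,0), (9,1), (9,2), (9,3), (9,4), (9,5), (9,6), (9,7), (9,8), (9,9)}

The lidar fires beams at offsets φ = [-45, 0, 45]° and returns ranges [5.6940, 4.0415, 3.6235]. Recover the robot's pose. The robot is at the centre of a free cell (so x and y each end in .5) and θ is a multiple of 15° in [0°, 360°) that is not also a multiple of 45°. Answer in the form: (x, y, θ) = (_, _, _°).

Candidates: 50 free-cell centres × 16 headings = 800 poses. Raycast each; keep the one whose scan matches to 4 dp.
  (7.5, 1.5, 285°): beam 1 = 0.5774 ≠ 5.6940 ✗
  (8.5, 5.5, 255°): beam 1 = 1.0000 ≠ 5.6940 ✗
  (3.5, 7.5, 300°): beam 1 = 6.7293 ≠ 5.6940 ✗
  (3.5, 5.5, 150°): beam 1 = 3.6235 ≠ 5.6940 ✗
  …
  (4.5, 3.5, 150°): r_1=5.6940, r_2=4.0415, r_3=3.6235 — all match ✓
Only this pose fits every beam.

(x, y, θ) = (4.5, 3.5, 150°)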